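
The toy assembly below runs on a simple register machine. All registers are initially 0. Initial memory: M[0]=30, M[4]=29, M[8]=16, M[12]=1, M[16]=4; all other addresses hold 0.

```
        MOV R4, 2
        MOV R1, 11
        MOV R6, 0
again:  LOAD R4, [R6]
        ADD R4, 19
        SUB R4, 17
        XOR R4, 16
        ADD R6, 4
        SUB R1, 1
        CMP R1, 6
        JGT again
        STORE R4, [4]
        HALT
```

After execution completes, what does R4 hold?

after MOV R4, 2: R4=2
after MOV R1, 11: R1=11
after MOV R6, 0: R6=0
after LOAD R4, [R6]: R4=M[0]=30
after ADD R4, 19: R4=30+19=49
after SUB R4, 17: R4=49-17=32
after XOR R4, 16: R4=32^16=48
after ADD R6, 4: R6=0+4=4
after SUB R1, 1: R1=11-1=10
CMP R1, 6  (cmp 10,6)
JGT again: taken
after LOAD R4, [R6]: R4=M[4]=29
after ADD R4, 19: R4=29+19=48
after SUB R4, 17: R4=48-17=31
after XOR R4, 16: R4=31^16=15
after ADD R6, 4: R6=4+4=8
after SUB R1, 1: R1=10-1=9
CMP R1, 6  (cmp 9,6)
JGT again: taken
after LOAD R4, [R6]: R4=M[8]=16
after ADD R4, 19: R4=16+19=35
after SUB R4, 17: R4=35-17=18
after XOR R4, 16: R4=18^16=2
after ADD R6, 4: R6=8+4=12
after SUB R1, 1: R1=9-1=8
CMP R1, 6  (cmp 8,6)
JGT again: taken
after LOAD R4, [R6]: R4=M[12]=1
after ADD R4, 19: R4=1+19=20
after SUB R4, 17: R4=20-17=3
after XOR R4, 16: R4=3^16=19
after ADD R6, 4: R6=12+4=16
after SUB R1, 1: R1=8-1=7
CMP R1, 6  (cmp 7,6)
JGT again: taken
after LOAD R4, [R6]: R4=M[16]=4
after ADD R4, 19: R4=4+19=23
after SUB R4, 17: R4=23-17=6
after XOR R4, 16: R4=6^16=22
after ADD R6, 4: R6=16+4=20
after SUB R1, 1: R1=7-1=6
CMP R1, 6  (cmp 6,6)
JGT again: not taken
STORE R4, [4] → M[4]=22
halt.

22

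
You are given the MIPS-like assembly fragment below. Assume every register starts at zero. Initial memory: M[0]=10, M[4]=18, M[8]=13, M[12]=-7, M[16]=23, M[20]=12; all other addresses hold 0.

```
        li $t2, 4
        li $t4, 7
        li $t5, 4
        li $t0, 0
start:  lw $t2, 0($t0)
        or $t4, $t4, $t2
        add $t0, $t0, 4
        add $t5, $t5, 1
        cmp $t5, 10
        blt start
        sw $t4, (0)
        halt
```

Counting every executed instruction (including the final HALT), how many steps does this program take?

42

after li $t2, 4: $t2=4
after li $t4, 7: $t4=7
after li $t5, 4: $t5=4
after li $t0, 0: $t0=0
after lw $t2, 0($t0): $t2=M[0]=10
after or $t4, $t4, $t2: $t4=7|10=15
after add $t0, $t0, 4: $t0=0+4=4
after add $t5, $t5, 1: $t5=4+1=5
cmp $t5, 10  (cmp 5,10)
blt start: taken
after lw $t2, 0($t0): $t2=M[4]=18
after or $t4, $t4, $t2: $t4=15|18=31
after add $t0, $t0, 4: $t0=4+4=8
after add $t5, $t5, 1: $t5=5+1=6
cmp $t5, 10  (cmp 6,10)
blt start: taken
after lw $t2, 0($t0): $t2=M[8]=13
after or $t4, $t4, $t2: $t4=31|13=31
after add $t0, $t0, 4: $t0=8+4=12
after add $t5, $t5, 1: $t5=6+1=7
cmp $t5, 10  (cmp 7,10)
blt start: taken
after lw $t2, 0($t0): $t2=M[12]=-7
after or $t4, $t4, $t2: $t4=31|(-7)=-1
after add $t0, $t0, 4: $t0=12+4=16
after add $t5, $t5, 1: $t5=7+1=8
cmp $t5, 10  (cmp 8,10)
blt start: taken
after lw $t2, 0($t0): $t2=M[16]=23
after or $t4, $t4, $t2: $t4=(-1)|23=-1
after add $t0, $t0, 4: $t0=16+4=20
after add $t5, $t5, 1: $t5=8+1=9
cmp $t5, 10  (cmp 9,10)
blt start: taken
after lw $t2, 0($t0): $t2=M[20]=12
after or $t4, $t4, $t2: $t4=(-1)|12=-1
after add $t0, $t0, 4: $t0=20+4=24
after add $t5, $t5, 1: $t5=9+1=10
cmp $t5, 10  (cmp 10,10)
blt start: not taken
sw $t4, (0) → M[0]=-1
halt.
Total executed instructions: 42.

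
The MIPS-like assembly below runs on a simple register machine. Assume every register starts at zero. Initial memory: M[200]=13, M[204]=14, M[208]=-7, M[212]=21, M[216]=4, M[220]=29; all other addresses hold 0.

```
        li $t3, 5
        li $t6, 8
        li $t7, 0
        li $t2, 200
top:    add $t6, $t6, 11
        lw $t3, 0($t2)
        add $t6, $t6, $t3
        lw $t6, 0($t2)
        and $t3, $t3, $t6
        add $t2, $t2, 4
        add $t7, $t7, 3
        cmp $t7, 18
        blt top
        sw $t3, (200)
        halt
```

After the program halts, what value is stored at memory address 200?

29

$t3=5
$t6=8
$t7=0
$t2=200
$t6=8+11=19
$t3=M[200]=13
$t6=19+13=32
$t6=M[200]=13
$t3=13&13=13
$t2=200+4=204
$t7=0+3=3
cmp $t7, 18  (cmp 3,18)
blt top: taken
$t6=13+11=24
$t3=M[204]=14
$t6=24+14=38
$t6=M[204]=14
$t3=14&14=14
$t2=204+4=208
$t7=3+3=6
cmp $t7, 18  (cmp 6,18)
blt top: taken
$t6=14+11=25
$t3=M[208]=-7
$t6=25+(-7)=18
$t6=M[208]=-7
$t3=(-7)&(-7)=-7
$t2=208+4=212
$t7=6+3=9
cmp $t7, 18  (cmp 9,18)
blt top: taken
$t6=(-7)+11=4
$t3=M[212]=21
$t6=4+21=25
$t6=M[212]=21
$t3=21&21=21
$t2=212+4=216
$t7=9+3=12
cmp $t7, 18  (cmp 12,18)
blt top: taken
$t6=21+11=32
$t3=M[216]=4
$t6=32+4=36
$t6=M[216]=4
$t3=4&4=4
$t2=216+4=220
$t7=12+3=15
cmp $t7, 18  (cmp 15,18)
blt top: taken
$t6=4+11=15
$t3=M[220]=29
$t6=15+29=44
$t6=M[220]=29
$t3=29&29=29
$t2=220+4=224
$t7=15+3=18
cmp $t7, 18  (cmp 18,18)
blt top: not taken
sw $t3, (200) → M[200]=29
halt.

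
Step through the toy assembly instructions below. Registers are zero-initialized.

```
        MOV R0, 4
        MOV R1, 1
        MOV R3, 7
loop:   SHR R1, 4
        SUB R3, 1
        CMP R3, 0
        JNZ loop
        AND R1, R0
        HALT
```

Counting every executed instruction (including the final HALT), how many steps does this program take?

MOV R0, 4 → R0=4
MOV R1, 1 → R1=1
MOV R3, 7 → R3=7
SHR R1, 4 → R1=1>>4=0
SUB R3, 1 → R3=7-1=6
CMP R3, 0  (cmp 6,0)
JNZ loop: taken
SHR R1, 4 → R1=0>>4=0
SUB R3, 1 → R3=6-1=5
CMP R3, 0  (cmp 5,0)
JNZ loop: taken
SHR R1, 4 → R1=0>>4=0
SUB R3, 1 → R3=5-1=4
CMP R3, 0  (cmp 4,0)
JNZ loop: taken
SHR R1, 4 → R1=0>>4=0
SUB R3, 1 → R3=4-1=3
CMP R3, 0  (cmp 3,0)
JNZ loop: taken
SHR R1, 4 → R1=0>>4=0
SUB R3, 1 → R3=3-1=2
CMP R3, 0  (cmp 2,0)
JNZ loop: taken
SHR R1, 4 → R1=0>>4=0
SUB R3, 1 → R3=2-1=1
CMP R3, 0  (cmp 1,0)
JNZ loop: taken
SHR R1, 4 → R1=0>>4=0
SUB R3, 1 → R3=1-1=0
CMP R3, 0  (cmp 0,0)
JNZ loop: not taken
AND R1, R0 → R1=0&4=0
halt.
Total executed instructions: 33.

33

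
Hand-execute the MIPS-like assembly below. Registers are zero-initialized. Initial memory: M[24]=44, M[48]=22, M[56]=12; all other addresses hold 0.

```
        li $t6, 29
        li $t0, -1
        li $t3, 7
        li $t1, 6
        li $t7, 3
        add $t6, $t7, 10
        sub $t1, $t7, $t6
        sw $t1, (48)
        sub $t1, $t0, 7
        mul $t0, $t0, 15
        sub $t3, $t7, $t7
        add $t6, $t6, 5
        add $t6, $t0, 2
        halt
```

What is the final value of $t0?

-15

after li $t6, 29: $t6=29
after li $t0, -1: $t0=-1
after li $t3, 7: $t3=7
after li $t1, 6: $t1=6
after li $t7, 3: $t7=3
after add $t6, $t7, 10: $t6=3+10=13
after sub $t1, $t7, $t6: $t1=3-13=-10
sw $t1, (48) → M[48]=-10
after sub $t1, $t0, 7: $t1=(-1)-7=-8
after mul $t0, $t0, 15: $t0=(-1)*15=-15
after sub $t3, $t7, $t7: $t3=3-3=0
after add $t6, $t6, 5: $t6=13+5=18
after add $t6, $t0, 2: $t6=(-15)+2=-13
halt.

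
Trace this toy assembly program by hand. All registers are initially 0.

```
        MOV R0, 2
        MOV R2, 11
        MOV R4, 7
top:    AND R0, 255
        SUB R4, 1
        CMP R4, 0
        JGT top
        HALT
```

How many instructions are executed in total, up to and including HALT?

after MOV R0, 2: R0=2
after MOV R2, 11: R2=11
after MOV R4, 7: R4=7
after AND R0, 255: R0=2&255=2
after SUB R4, 1: R4=7-1=6
CMP R4, 0  (cmp 6,0)
JGT top: taken
after AND R0, 255: R0=2&255=2
after SUB R4, 1: R4=6-1=5
CMP R4, 0  (cmp 5,0)
JGT top: taken
after AND R0, 255: R0=2&255=2
after SUB R4, 1: R4=5-1=4
CMP R4, 0  (cmp 4,0)
JGT top: taken
after AND R0, 255: R0=2&255=2
after SUB R4, 1: R4=4-1=3
CMP R4, 0  (cmp 3,0)
JGT top: taken
after AND R0, 255: R0=2&255=2
after SUB R4, 1: R4=3-1=2
CMP R4, 0  (cmp 2,0)
JGT top: taken
after AND R0, 255: R0=2&255=2
after SUB R4, 1: R4=2-1=1
CMP R4, 0  (cmp 1,0)
JGT top: taken
after AND R0, 255: R0=2&255=2
after SUB R4, 1: R4=1-1=0
CMP R4, 0  (cmp 0,0)
JGT top: not taken
halt.
Total executed instructions: 32.

32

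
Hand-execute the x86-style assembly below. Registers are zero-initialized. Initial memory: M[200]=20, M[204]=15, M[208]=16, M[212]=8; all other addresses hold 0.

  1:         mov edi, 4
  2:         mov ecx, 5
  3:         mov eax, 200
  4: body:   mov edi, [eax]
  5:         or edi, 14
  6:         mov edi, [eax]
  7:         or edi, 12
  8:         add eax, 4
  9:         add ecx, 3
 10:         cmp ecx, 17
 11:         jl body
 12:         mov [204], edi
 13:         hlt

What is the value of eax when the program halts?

216

after mov edi, 4: edi=4
after mov ecx, 5: ecx=5
after mov eax, 200: eax=200
after mov edi, [eax]: edi=M[200]=20
after or edi, 14: edi=20|14=30
after mov edi, [eax]: edi=M[200]=20
after or edi, 12: edi=20|12=28
after add eax, 4: eax=200+4=204
after add ecx, 3: ecx=5+3=8
cmp ecx, 17  (cmp 8,17)
jl body: taken
after mov edi, [eax]: edi=M[204]=15
after or edi, 14: edi=15|14=15
after mov edi, [eax]: edi=M[204]=15
after or edi, 12: edi=15|12=15
after add eax, 4: eax=204+4=208
after add ecx, 3: ecx=8+3=11
cmp ecx, 17  (cmp 11,17)
jl body: taken
after mov edi, [eax]: edi=M[208]=16
after or edi, 14: edi=16|14=30
after mov edi, [eax]: edi=M[208]=16
after or edi, 12: edi=16|12=28
after add eax, 4: eax=208+4=212
after add ecx, 3: ecx=11+3=14
cmp ecx, 17  (cmp 14,17)
jl body: taken
after mov edi, [eax]: edi=M[212]=8
after or edi, 14: edi=8|14=14
after mov edi, [eax]: edi=M[212]=8
after or edi, 12: edi=8|12=12
after add eax, 4: eax=212+4=216
after add ecx, 3: ecx=14+3=17
cmp ecx, 17  (cmp 17,17)
jl body: not taken
mov [204], edi → M[204]=12
halt.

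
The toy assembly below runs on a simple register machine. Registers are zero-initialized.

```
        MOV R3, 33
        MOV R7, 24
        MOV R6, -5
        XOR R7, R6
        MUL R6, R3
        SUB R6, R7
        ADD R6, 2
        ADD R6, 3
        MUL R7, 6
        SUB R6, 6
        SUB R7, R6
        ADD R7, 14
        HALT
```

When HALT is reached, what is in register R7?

after MOV R3, 33: R3=33
after MOV R7, 24: R7=24
after MOV R6, -5: R6=-5
after XOR R7, R6: R7=24^(-5)=-29
after MUL R6, R3: R6=(-5)*33=-165
after SUB R6, R7: R6=(-165)-(-29)=-136
after ADD R6, 2: R6=(-136)+2=-134
after ADD R6, 3: R6=(-134)+3=-131
after MUL R7, 6: R7=(-29)*6=-174
after SUB R6, 6: R6=(-131)-6=-137
after SUB R7, R6: R7=(-174)-(-137)=-37
after ADD R7, 14: R7=(-37)+14=-23
halt.

-23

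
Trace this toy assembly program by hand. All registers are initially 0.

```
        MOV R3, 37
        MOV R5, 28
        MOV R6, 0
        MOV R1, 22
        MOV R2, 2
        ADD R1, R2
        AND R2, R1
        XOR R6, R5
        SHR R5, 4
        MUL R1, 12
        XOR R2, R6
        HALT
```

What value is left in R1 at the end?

288

after MOV R3, 37: R3=37
after MOV R5, 28: R5=28
after MOV R6, 0: R6=0
after MOV R1, 22: R1=22
after MOV R2, 2: R2=2
after ADD R1, R2: R1=22+2=24
after AND R2, R1: R2=2&24=0
after XOR R6, R5: R6=0^28=28
after SHR R5, 4: R5=28>>4=1
after MUL R1, 12: R1=24*12=288
after XOR R2, R6: R2=0^28=28
halt.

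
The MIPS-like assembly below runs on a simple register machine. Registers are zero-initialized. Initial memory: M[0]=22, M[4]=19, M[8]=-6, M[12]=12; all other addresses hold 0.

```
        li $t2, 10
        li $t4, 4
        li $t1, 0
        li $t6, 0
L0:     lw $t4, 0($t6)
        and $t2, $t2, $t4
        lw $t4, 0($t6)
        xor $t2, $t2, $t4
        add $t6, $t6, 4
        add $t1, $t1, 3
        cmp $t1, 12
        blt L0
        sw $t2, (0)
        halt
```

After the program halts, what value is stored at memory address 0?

li $t2, 10 → $t2=10
li $t4, 4 → $t4=4
li $t1, 0 → $t1=0
li $t6, 0 → $t6=0
lw $t4, 0($t6) → $t4=M[0]=22
and $t2, $t2, $t4 → $t2=10&22=2
lw $t4, 0($t6) → $t4=M[0]=22
xor $t2, $t2, $t4 → $t2=2^22=20
add $t6, $t6, 4 → $t6=0+4=4
add $t1, $t1, 3 → $t1=0+3=3
cmp $t1, 12  (cmp 3,12)
blt L0: taken
lw $t4, 0($t6) → $t4=M[4]=19
and $t2, $t2, $t4 → $t2=20&19=16
lw $t4, 0($t6) → $t4=M[4]=19
xor $t2, $t2, $t4 → $t2=16^19=3
add $t6, $t6, 4 → $t6=4+4=8
add $t1, $t1, 3 → $t1=3+3=6
cmp $t1, 12  (cmp 6,12)
blt L0: taken
lw $t4, 0($t6) → $t4=M[8]=-6
and $t2, $t2, $t4 → $t2=3&(-6)=2
lw $t4, 0($t6) → $t4=M[8]=-6
xor $t2, $t2, $t4 → $t2=2^(-6)=-8
add $t6, $t6, 4 → $t6=8+4=12
add $t1, $t1, 3 → $t1=6+3=9
cmp $t1, 12  (cmp 9,12)
blt L0: taken
lw $t4, 0($t6) → $t4=M[12]=12
and $t2, $t2, $t4 → $t2=(-8)&12=8
lw $t4, 0($t6) → $t4=M[12]=12
xor $t2, $t2, $t4 → $t2=8^12=4
add $t6, $t6, 4 → $t6=12+4=16
add $t1, $t1, 3 → $t1=9+3=12
cmp $t1, 12  (cmp 12,12)
blt L0: not taken
sw $t2, (0) → M[0]=4
halt.

4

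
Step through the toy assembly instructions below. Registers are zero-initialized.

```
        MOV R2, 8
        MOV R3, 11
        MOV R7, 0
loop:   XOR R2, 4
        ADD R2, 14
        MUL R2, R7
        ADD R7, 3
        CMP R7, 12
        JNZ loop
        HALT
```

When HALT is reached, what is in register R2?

3618

R2=8
R3=11
R7=0
R2=8^4=12
R2=12+14=26
R2=26*0=0
R7=0+3=3
CMP R7, 12  (cmp 3,12)
JNZ loop: taken
R2=0^4=4
R2=4+14=18
R2=18*3=54
R7=3+3=6
CMP R7, 12  (cmp 6,12)
JNZ loop: taken
R2=54^4=50
R2=50+14=64
R2=64*6=384
R7=6+3=9
CMP R7, 12  (cmp 9,12)
JNZ loop: taken
R2=384^4=388
R2=388+14=402
R2=402*9=3618
R7=9+3=12
CMP R7, 12  (cmp 12,12)
JNZ loop: not taken
halt.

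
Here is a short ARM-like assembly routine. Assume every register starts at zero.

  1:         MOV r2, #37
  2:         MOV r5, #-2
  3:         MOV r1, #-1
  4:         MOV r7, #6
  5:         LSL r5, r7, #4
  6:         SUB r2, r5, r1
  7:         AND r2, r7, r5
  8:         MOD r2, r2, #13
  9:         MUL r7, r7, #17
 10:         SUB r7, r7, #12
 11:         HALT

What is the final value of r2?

0

after MOV r2, #37: r2=37
after MOV r5, #-2: r5=-2
after MOV r1, #-1: r1=-1
after MOV r7, #6: r7=6
after LSL r5, r7, #4: r5=6<<4=96
after SUB r2, r5, r1: r2=96-(-1)=97
after AND r2, r7, r5: r2=6&96=0
after MOD r2, r2, #13: r2=0%13=0
after MUL r7, r7, #17: r7=6*17=102
after SUB r7, r7, #12: r7=102-12=90
halt.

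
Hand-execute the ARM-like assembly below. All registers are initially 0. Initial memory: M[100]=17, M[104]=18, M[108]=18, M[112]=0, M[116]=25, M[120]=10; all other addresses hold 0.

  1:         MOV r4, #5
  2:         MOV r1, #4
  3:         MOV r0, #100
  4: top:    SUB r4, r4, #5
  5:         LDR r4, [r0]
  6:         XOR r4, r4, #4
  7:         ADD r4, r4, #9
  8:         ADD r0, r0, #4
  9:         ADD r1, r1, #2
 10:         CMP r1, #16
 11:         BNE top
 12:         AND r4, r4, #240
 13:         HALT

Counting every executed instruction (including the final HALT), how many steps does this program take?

53

after MOV r4, #5: r4=5
after MOV r1, #4: r1=4
after MOV r0, #100: r0=100
after SUB r4, r4, #5: r4=5-5=0
after LDR r4, [r0]: r4=M[100]=17
after XOR r4, r4, #4: r4=17^4=21
after ADD r4, r4, #9: r4=21+9=30
after ADD r0, r0, #4: r0=100+4=104
after ADD r1, r1, #2: r1=4+2=6
CMP r1, #16  (cmp 6,16)
BNE top: taken
after SUB r4, r4, #5: r4=30-5=25
after LDR r4, [r0]: r4=M[104]=18
after XOR r4, r4, #4: r4=18^4=22
after ADD r4, r4, #9: r4=22+9=31
after ADD r0, r0, #4: r0=104+4=108
after ADD r1, r1, #2: r1=6+2=8
CMP r1, #16  (cmp 8,16)
BNE top: taken
after SUB r4, r4, #5: r4=31-5=26
after LDR r4, [r0]: r4=M[108]=18
after XOR r4, r4, #4: r4=18^4=22
after ADD r4, r4, #9: r4=22+9=31
after ADD r0, r0, #4: r0=108+4=112
after ADD r1, r1, #2: r1=8+2=10
CMP r1, #16  (cmp 10,16)
BNE top: taken
after SUB r4, r4, #5: r4=31-5=26
after LDR r4, [r0]: r4=M[112]=0
after XOR r4, r4, #4: r4=0^4=4
after ADD r4, r4, #9: r4=4+9=13
after ADD r0, r0, #4: r0=112+4=116
after ADD r1, r1, #2: r1=10+2=12
CMP r1, #16  (cmp 12,16)
BNE top: taken
after SUB r4, r4, #5: r4=13-5=8
after LDR r4, [r0]: r4=M[116]=25
after XOR r4, r4, #4: r4=25^4=29
after ADD r4, r4, #9: r4=29+9=38
after ADD r0, r0, #4: r0=116+4=120
after ADD r1, r1, #2: r1=12+2=14
CMP r1, #16  (cmp 14,16)
BNE top: taken
after SUB r4, r4, #5: r4=38-5=33
after LDR r4, [r0]: r4=M[120]=10
after XOR r4, r4, #4: r4=10^4=14
after ADD r4, r4, #9: r4=14+9=23
after ADD r0, r0, #4: r0=120+4=124
after ADD r1, r1, #2: r1=14+2=16
CMP r1, #16  (cmp 16,16)
BNE top: not taken
after AND r4, r4, #240: r4=23&240=16
halt.
Total executed instructions: 53.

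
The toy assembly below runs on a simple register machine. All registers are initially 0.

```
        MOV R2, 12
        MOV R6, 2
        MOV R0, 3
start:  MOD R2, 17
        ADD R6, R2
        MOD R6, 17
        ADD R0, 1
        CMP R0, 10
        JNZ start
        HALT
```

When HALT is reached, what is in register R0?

10

R2=12
R6=2
R0=3
R2=12%17=12
R6=2+12=14
R6=14%17=14
R0=3+1=4
CMP R0, 10  (cmp 4,10)
JNZ start: taken
R2=12%17=12
R6=14+12=26
R6=26%17=9
R0=4+1=5
CMP R0, 10  (cmp 5,10)
JNZ start: taken
R2=12%17=12
R6=9+12=21
R6=21%17=4
R0=5+1=6
CMP R0, 10  (cmp 6,10)
JNZ start: taken
R2=12%17=12
R6=4+12=16
R6=16%17=16
R0=6+1=7
CMP R0, 10  (cmp 7,10)
JNZ start: taken
R2=12%17=12
R6=16+12=28
R6=28%17=11
R0=7+1=8
CMP R0, 10  (cmp 8,10)
JNZ start: taken
R2=12%17=12
R6=11+12=23
R6=23%17=6
R0=8+1=9
CMP R0, 10  (cmp 9,10)
JNZ start: taken
R2=12%17=12
R6=6+12=18
R6=18%17=1
R0=9+1=10
CMP R0, 10  (cmp 10,10)
JNZ start: not taken
halt.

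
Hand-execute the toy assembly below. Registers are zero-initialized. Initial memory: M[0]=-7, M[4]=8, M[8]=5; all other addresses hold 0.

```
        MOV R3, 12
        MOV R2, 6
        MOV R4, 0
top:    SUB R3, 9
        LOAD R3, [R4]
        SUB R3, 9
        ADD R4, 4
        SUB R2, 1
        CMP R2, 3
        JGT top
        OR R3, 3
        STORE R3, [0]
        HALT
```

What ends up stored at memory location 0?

-1

MOV R3, 12 → R3=12
MOV R2, 6 → R2=6
MOV R4, 0 → R4=0
SUB R3, 9 → R3=12-9=3
LOAD R3, [R4] → R3=M[0]=-7
SUB R3, 9 → R3=(-7)-9=-16
ADD R4, 4 → R4=0+4=4
SUB R2, 1 → R2=6-1=5
CMP R2, 3  (cmp 5,3)
JGT top: taken
SUB R3, 9 → R3=(-16)-9=-25
LOAD R3, [R4] → R3=M[4]=8
SUB R3, 9 → R3=8-9=-1
ADD R4, 4 → R4=4+4=8
SUB R2, 1 → R2=5-1=4
CMP R2, 3  (cmp 4,3)
JGT top: taken
SUB R3, 9 → R3=(-1)-9=-10
LOAD R3, [R4] → R3=M[8]=5
SUB R3, 9 → R3=5-9=-4
ADD R4, 4 → R4=8+4=12
SUB R2, 1 → R2=4-1=3
CMP R2, 3  (cmp 3,3)
JGT top: not taken
OR R3, 3 → R3=(-4)|3=-1
STORE R3, [0] → M[0]=-1
halt.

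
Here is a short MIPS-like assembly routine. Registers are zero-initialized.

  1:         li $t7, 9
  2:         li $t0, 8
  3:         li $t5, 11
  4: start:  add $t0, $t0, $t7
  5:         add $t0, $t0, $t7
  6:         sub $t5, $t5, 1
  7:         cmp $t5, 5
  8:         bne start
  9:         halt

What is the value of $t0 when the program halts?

after li $t7, 9: $t7=9
after li $t0, 8: $t0=8
after li $t5, 11: $t5=11
after add $t0, $t0, $t7: $t0=8+9=17
after add $t0, $t0, $t7: $t0=17+9=26
after sub $t5, $t5, 1: $t5=11-1=10
cmp $t5, 5  (cmp 10,5)
bne start: taken
after add $t0, $t0, $t7: $t0=26+9=35
after add $t0, $t0, $t7: $t0=35+9=44
after sub $t5, $t5, 1: $t5=10-1=9
cmp $t5, 5  (cmp 9,5)
bne start: taken
after add $t0, $t0, $t7: $t0=44+9=53
after add $t0, $t0, $t7: $t0=53+9=62
after sub $t5, $t5, 1: $t5=9-1=8
cmp $t5, 5  (cmp 8,5)
bne start: taken
after add $t0, $t0, $t7: $t0=62+9=71
after add $t0, $t0, $t7: $t0=71+9=80
after sub $t5, $t5, 1: $t5=8-1=7
cmp $t5, 5  (cmp 7,5)
bne start: taken
after add $t0, $t0, $t7: $t0=80+9=89
after add $t0, $t0, $t7: $t0=89+9=98
after sub $t5, $t5, 1: $t5=7-1=6
cmp $t5, 5  (cmp 6,5)
bne start: taken
after add $t0, $t0, $t7: $t0=98+9=107
after add $t0, $t0, $t7: $t0=107+9=116
after sub $t5, $t5, 1: $t5=6-1=5
cmp $t5, 5  (cmp 5,5)
bne start: not taken
halt.

116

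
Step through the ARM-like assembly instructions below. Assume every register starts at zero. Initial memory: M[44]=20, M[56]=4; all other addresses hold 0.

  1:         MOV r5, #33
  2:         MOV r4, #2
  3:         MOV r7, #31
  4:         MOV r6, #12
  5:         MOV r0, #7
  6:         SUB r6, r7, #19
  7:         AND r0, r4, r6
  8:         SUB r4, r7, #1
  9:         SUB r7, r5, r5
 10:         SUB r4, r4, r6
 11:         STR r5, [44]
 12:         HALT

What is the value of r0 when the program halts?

0

after MOV r5, #33: r5=33
after MOV r4, #2: r4=2
after MOV r7, #31: r7=31
after MOV r6, #12: r6=12
after MOV r0, #7: r0=7
after SUB r6, r7, #19: r6=31-19=12
after AND r0, r4, r6: r0=2&12=0
after SUB r4, r7, #1: r4=31-1=30
after SUB r7, r5, r5: r7=33-33=0
after SUB r4, r4, r6: r4=30-12=18
STR r5, [44] → M[44]=33
halt.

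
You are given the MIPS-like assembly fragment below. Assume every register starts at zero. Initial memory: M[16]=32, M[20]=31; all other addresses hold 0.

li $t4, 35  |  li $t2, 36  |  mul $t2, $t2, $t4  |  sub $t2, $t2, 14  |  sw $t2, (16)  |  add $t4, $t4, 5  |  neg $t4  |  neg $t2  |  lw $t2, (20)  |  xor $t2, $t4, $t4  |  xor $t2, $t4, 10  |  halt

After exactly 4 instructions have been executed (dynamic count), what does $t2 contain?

li $t4, 35 → $t4=35
li $t2, 36 → $t2=36
mul $t2, $t2, $t4 → $t2=36*35=1260
sub $t2, $t2, 14 → $t2=1260-14=1246
After step 4: $t2 = 1246.

1246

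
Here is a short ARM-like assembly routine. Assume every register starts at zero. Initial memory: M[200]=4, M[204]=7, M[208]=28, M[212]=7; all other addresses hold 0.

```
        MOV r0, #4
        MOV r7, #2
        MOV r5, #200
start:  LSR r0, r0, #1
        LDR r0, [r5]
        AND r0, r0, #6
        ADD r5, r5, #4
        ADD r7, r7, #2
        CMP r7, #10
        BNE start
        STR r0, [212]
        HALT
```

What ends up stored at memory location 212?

after MOV r0, #4: r0=4
after MOV r7, #2: r7=2
after MOV r5, #200: r5=200
after LSR r0, r0, #1: r0=4>>1=2
after LDR r0, [r5]: r0=M[200]=4
after AND r0, r0, #6: r0=4&6=4
after ADD r5, r5, #4: r5=200+4=204
after ADD r7, r7, #2: r7=2+2=4
CMP r7, #10  (cmp 4,10)
BNE start: taken
after LSR r0, r0, #1: r0=4>>1=2
after LDR r0, [r5]: r0=M[204]=7
after AND r0, r0, #6: r0=7&6=6
after ADD r5, r5, #4: r5=204+4=208
after ADD r7, r7, #2: r7=4+2=6
CMP r7, #10  (cmp 6,10)
BNE start: taken
after LSR r0, r0, #1: r0=6>>1=3
after LDR r0, [r5]: r0=M[208]=28
after AND r0, r0, #6: r0=28&6=4
after ADD r5, r5, #4: r5=208+4=212
after ADD r7, r7, #2: r7=6+2=8
CMP r7, #10  (cmp 8,10)
BNE start: taken
after LSR r0, r0, #1: r0=4>>1=2
after LDR r0, [r5]: r0=M[212]=7
after AND r0, r0, #6: r0=7&6=6
after ADD r5, r5, #4: r5=212+4=216
after ADD r7, r7, #2: r7=8+2=10
CMP r7, #10  (cmp 10,10)
BNE start: not taken
STR r0, [212] → M[212]=6
halt.

6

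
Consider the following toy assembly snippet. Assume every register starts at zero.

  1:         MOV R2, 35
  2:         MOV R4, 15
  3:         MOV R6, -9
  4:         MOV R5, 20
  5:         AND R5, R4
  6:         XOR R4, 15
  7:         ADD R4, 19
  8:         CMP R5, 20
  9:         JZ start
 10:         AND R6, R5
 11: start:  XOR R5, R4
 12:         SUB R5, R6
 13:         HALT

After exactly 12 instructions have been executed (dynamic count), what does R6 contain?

MOV R2, 35 → R2=35
MOV R4, 15 → R4=15
MOV R6, -9 → R6=-9
MOV R5, 20 → R5=20
AND R5, R4 → R5=20&15=4
XOR R4, 15 → R4=15^15=0
ADD R4, 19 → R4=0+19=19
CMP R5, 20  (cmp 4,20)
JZ start: not taken
AND R6, R5 → R6=(-9)&4=4
XOR R5, R4 → R5=4^19=23
SUB R5, R6 → R5=23-4=19
After step 12: R6 = 4.

4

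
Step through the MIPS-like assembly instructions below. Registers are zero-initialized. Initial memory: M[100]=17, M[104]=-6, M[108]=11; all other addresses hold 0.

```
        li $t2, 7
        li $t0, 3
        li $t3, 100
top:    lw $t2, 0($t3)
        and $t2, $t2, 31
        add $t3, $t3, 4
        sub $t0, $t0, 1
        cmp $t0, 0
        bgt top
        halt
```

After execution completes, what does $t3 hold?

after li $t2, 7: $t2=7
after li $t0, 3: $t0=3
after li $t3, 100: $t3=100
after lw $t2, 0($t3): $t2=M[100]=17
after and $t2, $t2, 31: $t2=17&31=17
after add $t3, $t3, 4: $t3=100+4=104
after sub $t0, $t0, 1: $t0=3-1=2
cmp $t0, 0  (cmp 2,0)
bgt top: taken
after lw $t2, 0($t3): $t2=M[104]=-6
after and $t2, $t2, 31: $t2=(-6)&31=26
after add $t3, $t3, 4: $t3=104+4=108
after sub $t0, $t0, 1: $t0=2-1=1
cmp $t0, 0  (cmp 1,0)
bgt top: taken
after lw $t2, 0($t3): $t2=M[108]=11
after and $t2, $t2, 31: $t2=11&31=11
after add $t3, $t3, 4: $t3=108+4=112
after sub $t0, $t0, 1: $t0=1-1=0
cmp $t0, 0  (cmp 0,0)
bgt top: not taken
halt.

112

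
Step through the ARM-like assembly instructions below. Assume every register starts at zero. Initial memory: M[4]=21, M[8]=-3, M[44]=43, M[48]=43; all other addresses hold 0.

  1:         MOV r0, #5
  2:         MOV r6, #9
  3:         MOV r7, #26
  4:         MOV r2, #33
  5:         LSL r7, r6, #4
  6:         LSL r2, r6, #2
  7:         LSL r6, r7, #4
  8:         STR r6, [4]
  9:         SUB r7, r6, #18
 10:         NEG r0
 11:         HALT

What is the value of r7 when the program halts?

MOV r0, #5 → r0=5
MOV r6, #9 → r6=9
MOV r7, #26 → r7=26
MOV r2, #33 → r2=33
LSL r7, r6, #4 → r7=9<<4=144
LSL r2, r6, #2 → r2=9<<2=36
LSL r6, r7, #4 → r6=144<<4=2304
STR r6, [4] → M[4]=2304
SUB r7, r6, #18 → r7=2304-18=2286
NEG r0 → r0=-(5)=-5
halt.

2286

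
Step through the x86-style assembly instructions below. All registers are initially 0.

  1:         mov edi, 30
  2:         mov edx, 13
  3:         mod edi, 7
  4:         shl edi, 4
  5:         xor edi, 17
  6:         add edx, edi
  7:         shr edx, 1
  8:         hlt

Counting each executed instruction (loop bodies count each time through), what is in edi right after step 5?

edi=30
edx=13
edi=30%7=2
edi=2<<4=32
edi=32^17=49
After step 5: edi = 49.

49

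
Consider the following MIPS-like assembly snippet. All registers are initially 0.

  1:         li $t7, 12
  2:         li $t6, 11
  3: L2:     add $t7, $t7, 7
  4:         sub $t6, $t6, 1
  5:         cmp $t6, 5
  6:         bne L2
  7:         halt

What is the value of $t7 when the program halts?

after li $t7, 12: $t7=12
after li $t6, 11: $t6=11
after add $t7, $t7, 7: $t7=12+7=19
after sub $t6, $t6, 1: $t6=11-1=10
cmp $t6, 5  (cmp 10,5)
bne L2: taken
after add $t7, $t7, 7: $t7=19+7=26
after sub $t6, $t6, 1: $t6=10-1=9
cmp $t6, 5  (cmp 9,5)
bne L2: taken
after add $t7, $t7, 7: $t7=26+7=33
after sub $t6, $t6, 1: $t6=9-1=8
cmp $t6, 5  (cmp 8,5)
bne L2: taken
after add $t7, $t7, 7: $t7=33+7=40
after sub $t6, $t6, 1: $t6=8-1=7
cmp $t6, 5  (cmp 7,5)
bne L2: taken
after add $t7, $t7, 7: $t7=40+7=47
after sub $t6, $t6, 1: $t6=7-1=6
cmp $t6, 5  (cmp 6,5)
bne L2: taken
after add $t7, $t7, 7: $t7=47+7=54
after sub $t6, $t6, 1: $t6=6-1=5
cmp $t6, 5  (cmp 5,5)
bne L2: not taken
halt.

54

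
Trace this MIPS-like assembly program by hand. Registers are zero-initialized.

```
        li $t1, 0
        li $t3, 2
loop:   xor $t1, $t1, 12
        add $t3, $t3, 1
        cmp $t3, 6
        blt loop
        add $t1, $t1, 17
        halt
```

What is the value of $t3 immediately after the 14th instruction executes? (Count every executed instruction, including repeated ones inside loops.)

5

$t1=0
$t3=2
$t1=0^12=12
$t3=2+1=3
cmp $t3, 6  (cmp 3,6)
blt loop: taken
$t1=12^12=0
$t3=3+1=4
cmp $t3, 6  (cmp 4,6)
blt loop: taken
$t1=0^12=12
$t3=4+1=5
cmp $t3, 6  (cmp 5,6)
blt loop: taken
After step 14: $t3 = 5.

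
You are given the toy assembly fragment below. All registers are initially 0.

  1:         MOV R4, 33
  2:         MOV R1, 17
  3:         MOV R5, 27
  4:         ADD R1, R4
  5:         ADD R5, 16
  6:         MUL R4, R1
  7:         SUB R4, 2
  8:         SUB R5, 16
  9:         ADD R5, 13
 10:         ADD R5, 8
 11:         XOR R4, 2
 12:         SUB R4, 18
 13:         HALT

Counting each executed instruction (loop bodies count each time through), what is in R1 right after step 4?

MOV R4, 33 → R4=33
MOV R1, 17 → R1=17
MOV R5, 27 → R5=27
ADD R1, R4 → R1=17+33=50
After step 4: R1 = 50.

50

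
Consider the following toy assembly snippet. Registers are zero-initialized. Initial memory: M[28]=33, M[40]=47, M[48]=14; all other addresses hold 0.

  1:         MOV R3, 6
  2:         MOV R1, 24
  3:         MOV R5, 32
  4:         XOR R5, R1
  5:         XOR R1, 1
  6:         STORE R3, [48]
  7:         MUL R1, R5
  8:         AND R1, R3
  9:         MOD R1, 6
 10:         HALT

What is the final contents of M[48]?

6

after MOV R3, 6: R3=6
after MOV R1, 24: R1=24
after MOV R5, 32: R5=32
after XOR R5, R1: R5=32^24=56
after XOR R1, 1: R1=24^1=25
STORE R3, [48] → M[48]=6
after MUL R1, R5: R1=25*56=1400
after AND R1, R3: R1=1400&6=0
after MOD R1, 6: R1=0%6=0
halt.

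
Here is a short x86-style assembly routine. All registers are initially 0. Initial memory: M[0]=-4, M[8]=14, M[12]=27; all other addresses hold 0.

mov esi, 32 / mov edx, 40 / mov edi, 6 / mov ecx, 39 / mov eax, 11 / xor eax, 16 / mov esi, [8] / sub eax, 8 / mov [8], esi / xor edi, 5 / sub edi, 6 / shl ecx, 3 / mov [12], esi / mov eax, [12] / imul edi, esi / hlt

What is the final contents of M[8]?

14

esi=32
edx=40
edi=6
ecx=39
eax=11
eax=11^16=27
esi=M[8]=14
eax=27-8=19
mov [8], esi → M[8]=14
edi=6^5=3
edi=3-6=-3
ecx=39<<3=312
mov [12], esi → M[12]=14
eax=M[12]=14
edi=(-3)*14=-42
halt.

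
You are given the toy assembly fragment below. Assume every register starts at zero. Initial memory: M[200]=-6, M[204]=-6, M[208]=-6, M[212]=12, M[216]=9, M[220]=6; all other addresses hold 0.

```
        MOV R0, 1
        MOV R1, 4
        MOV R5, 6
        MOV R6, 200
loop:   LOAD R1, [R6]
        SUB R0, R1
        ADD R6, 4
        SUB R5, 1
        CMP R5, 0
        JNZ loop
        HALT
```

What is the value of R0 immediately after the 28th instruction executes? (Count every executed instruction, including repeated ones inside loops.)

R0=1
R1=4
R5=6
R6=200
R1=M[200]=-6
R0=1-(-6)=7
R6=200+4=204
R5=6-1=5
CMP R5, 0  (cmp 5,0)
JNZ loop: taken
R1=M[204]=-6
R0=7-(-6)=13
R6=204+4=208
R5=5-1=4
CMP R5, 0  (cmp 4,0)
JNZ loop: taken
R1=M[208]=-6
R0=13-(-6)=19
R6=208+4=212
R5=4-1=3
CMP R5, 0  (cmp 3,0)
JNZ loop: taken
R1=M[212]=12
R0=19-12=7
R6=212+4=216
R5=3-1=2
CMP R5, 0  (cmp 2,0)
JNZ loop: taken
After step 28: R0 = 7.

7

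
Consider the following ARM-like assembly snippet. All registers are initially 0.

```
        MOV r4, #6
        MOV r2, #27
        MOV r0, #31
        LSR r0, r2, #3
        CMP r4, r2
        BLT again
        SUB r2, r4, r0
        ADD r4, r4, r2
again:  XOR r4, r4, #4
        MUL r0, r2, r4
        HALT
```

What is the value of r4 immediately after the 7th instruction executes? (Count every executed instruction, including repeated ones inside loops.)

2

MOV r4, #6 → r4=6
MOV r2, #27 → r2=27
MOV r0, #31 → r0=31
LSR r0, r2, #3 → r0=27>>3=3
CMP r4, r2  (cmp 6,27)
BLT again: taken
XOR r4, r4, #4 → r4=6^4=2
After step 7: r4 = 2.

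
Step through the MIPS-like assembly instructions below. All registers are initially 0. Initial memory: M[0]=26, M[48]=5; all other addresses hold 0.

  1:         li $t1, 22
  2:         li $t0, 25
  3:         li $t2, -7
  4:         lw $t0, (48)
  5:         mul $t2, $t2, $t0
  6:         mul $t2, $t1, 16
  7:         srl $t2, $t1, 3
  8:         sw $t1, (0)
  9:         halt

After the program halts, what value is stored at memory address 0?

22

li $t1, 22 → $t1=22
li $t0, 25 → $t0=25
li $t2, -7 → $t2=-7
lw $t0, (48) → $t0=M[48]=5
mul $t2, $t2, $t0 → $t2=(-7)*5=-35
mul $t2, $t1, 16 → $t2=22*16=352
srl $t2, $t1, 3 → $t2=22>>3=2
sw $t1, (0) → M[0]=22
halt.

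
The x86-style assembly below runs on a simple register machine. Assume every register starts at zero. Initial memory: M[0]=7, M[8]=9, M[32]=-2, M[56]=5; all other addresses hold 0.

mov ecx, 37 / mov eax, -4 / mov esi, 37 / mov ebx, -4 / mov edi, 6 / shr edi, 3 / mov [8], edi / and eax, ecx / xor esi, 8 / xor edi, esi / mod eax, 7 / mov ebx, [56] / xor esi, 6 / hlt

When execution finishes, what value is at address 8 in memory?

0

ecx=37
eax=-4
esi=37
ebx=-4
edi=6
edi=6>>3=0
mov [8], edi → M[8]=0
eax=(-4)&37=36
esi=37^8=45
edi=0^45=45
eax=36%7=1
ebx=M[56]=5
esi=45^6=43
halt.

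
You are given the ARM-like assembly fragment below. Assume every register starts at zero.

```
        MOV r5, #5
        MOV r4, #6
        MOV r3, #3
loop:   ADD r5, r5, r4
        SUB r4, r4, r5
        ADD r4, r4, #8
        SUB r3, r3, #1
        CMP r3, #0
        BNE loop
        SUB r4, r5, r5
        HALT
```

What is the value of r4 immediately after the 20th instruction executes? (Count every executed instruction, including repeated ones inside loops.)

MOV r5, #5 → r5=5
MOV r4, #6 → r4=6
MOV r3, #3 → r3=3
ADD r5, r5, r4 → r5=5+6=11
SUB r4, r4, r5 → r4=6-11=-5
ADD r4, r4, #8 → r4=(-5)+8=3
SUB r3, r3, #1 → r3=3-1=2
CMP r3, #0  (cmp 2,0)
BNE loop: taken
ADD r5, r5, r4 → r5=11+3=14
SUB r4, r4, r5 → r4=3-14=-11
ADD r4, r4, #8 → r4=(-11)+8=-3
SUB r3, r3, #1 → r3=2-1=1
CMP r3, #0  (cmp 1,0)
BNE loop: taken
ADD r5, r5, r4 → r5=14+(-3)=11
SUB r4, r4, r5 → r4=(-3)-11=-14
ADD r4, r4, #8 → r4=(-14)+8=-6
SUB r3, r3, #1 → r3=1-1=0
CMP r3, #0  (cmp 0,0)
After step 20: r4 = -6.

-6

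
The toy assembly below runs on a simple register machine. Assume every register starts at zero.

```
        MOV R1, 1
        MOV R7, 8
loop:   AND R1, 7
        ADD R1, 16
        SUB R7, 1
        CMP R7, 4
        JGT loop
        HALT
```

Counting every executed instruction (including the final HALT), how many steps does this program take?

after MOV R1, 1: R1=1
after MOV R7, 8: R7=8
after AND R1, 7: R1=1&7=1
after ADD R1, 16: R1=1+16=17
after SUB R7, 1: R7=8-1=7
CMP R7, 4  (cmp 7,4)
JGT loop: taken
after AND R1, 7: R1=17&7=1
after ADD R1, 16: R1=1+16=17
after SUB R7, 1: R7=7-1=6
CMP R7, 4  (cmp 6,4)
JGT loop: taken
after AND R1, 7: R1=17&7=1
after ADD R1, 16: R1=1+16=17
after SUB R7, 1: R7=6-1=5
CMP R7, 4  (cmp 5,4)
JGT loop: taken
after AND R1, 7: R1=17&7=1
after ADD R1, 16: R1=1+16=17
after SUB R7, 1: R7=5-1=4
CMP R7, 4  (cmp 4,4)
JGT loop: not taken
halt.
Total executed instructions: 23.

23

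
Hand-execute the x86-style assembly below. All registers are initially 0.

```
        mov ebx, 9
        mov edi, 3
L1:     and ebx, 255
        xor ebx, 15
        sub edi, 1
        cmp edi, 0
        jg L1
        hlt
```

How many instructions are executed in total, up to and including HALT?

mov ebx, 9 → ebx=9
mov edi, 3 → edi=3
and ebx, 255 → ebx=9&255=9
xor ebx, 15 → ebx=9^15=6
sub edi, 1 → edi=3-1=2
cmp edi, 0  (cmp 2,0)
jg L1: taken
and ebx, 255 → ebx=6&255=6
xor ebx, 15 → ebx=6^15=9
sub edi, 1 → edi=2-1=1
cmp edi, 0  (cmp 1,0)
jg L1: taken
and ebx, 255 → ebx=9&255=9
xor ebx, 15 → ebx=9^15=6
sub edi, 1 → edi=1-1=0
cmp edi, 0  (cmp 0,0)
jg L1: not taken
halt.
Total executed instructions: 18.

18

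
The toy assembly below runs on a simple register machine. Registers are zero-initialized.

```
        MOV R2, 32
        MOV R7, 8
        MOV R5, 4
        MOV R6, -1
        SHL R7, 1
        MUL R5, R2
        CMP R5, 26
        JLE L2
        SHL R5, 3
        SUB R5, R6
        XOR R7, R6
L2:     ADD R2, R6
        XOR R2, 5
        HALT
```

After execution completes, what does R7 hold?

-17

after MOV R2, 32: R2=32
after MOV R7, 8: R7=8
after MOV R5, 4: R5=4
after MOV R6, -1: R6=-1
after SHL R7, 1: R7=8<<1=16
after MUL R5, R2: R5=4*32=128
CMP R5, 26  (cmp 128,26)
JLE L2: not taken
after SHL R5, 3: R5=128<<3=1024
after SUB R5, R6: R5=1024-(-1)=1025
after XOR R7, R6: R7=16^(-1)=-17
after ADD R2, R6: R2=32+(-1)=31
after XOR R2, 5: R2=31^5=26
halt.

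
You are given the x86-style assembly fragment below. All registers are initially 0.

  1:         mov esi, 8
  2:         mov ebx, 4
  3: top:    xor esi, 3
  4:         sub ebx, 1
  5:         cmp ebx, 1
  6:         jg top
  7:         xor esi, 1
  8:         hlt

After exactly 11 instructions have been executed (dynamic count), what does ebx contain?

2

mov esi, 8 → esi=8
mov ebx, 4 → ebx=4
xor esi, 3 → esi=8^3=11
sub ebx, 1 → ebx=4-1=3
cmp ebx, 1  (cmp 3,1)
jg top: taken
xor esi, 3 → esi=11^3=8
sub ebx, 1 → ebx=3-1=2
cmp ebx, 1  (cmp 2,1)
jg top: taken
xor esi, 3 → esi=8^3=11
After step 11: ebx = 2.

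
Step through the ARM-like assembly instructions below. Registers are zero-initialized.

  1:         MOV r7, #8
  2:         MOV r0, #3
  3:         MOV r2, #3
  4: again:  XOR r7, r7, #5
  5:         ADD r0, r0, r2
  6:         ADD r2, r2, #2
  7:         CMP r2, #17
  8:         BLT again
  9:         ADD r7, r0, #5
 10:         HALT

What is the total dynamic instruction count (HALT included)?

MOV r7, #8 → r7=8
MOV r0, #3 → r0=3
MOV r2, #3 → r2=3
XOR r7, r7, #5 → r7=8^5=13
ADD r0, r0, r2 → r0=3+3=6
ADD r2, r2, #2 → r2=3+2=5
CMP r2, #17  (cmp 5,17)
BLT again: taken
XOR r7, r7, #5 → r7=13^5=8
ADD r0, r0, r2 → r0=6+5=11
ADD r2, r2, #2 → r2=5+2=7
CMP r2, #17  (cmp 7,17)
BLT again: taken
XOR r7, r7, #5 → r7=8^5=13
ADD r0, r0, r2 → r0=11+7=18
ADD r2, r2, #2 → r2=7+2=9
CMP r2, #17  (cmp 9,17)
BLT again: taken
XOR r7, r7, #5 → r7=13^5=8
ADD r0, r0, r2 → r0=18+9=27
ADD r2, r2, #2 → r2=9+2=11
CMP r2, #17  (cmp 11,17)
BLT again: taken
XOR r7, r7, #5 → r7=8^5=13
ADD r0, r0, r2 → r0=27+11=38
ADD r2, r2, #2 → r2=11+2=13
CMP r2, #17  (cmp 13,17)
BLT again: taken
XOR r7, r7, #5 → r7=13^5=8
ADD r0, r0, r2 → r0=38+13=51
ADD r2, r2, #2 → r2=13+2=15
CMP r2, #17  (cmp 15,17)
BLT again: taken
XOR r7, r7, #5 → r7=8^5=13
ADD r0, r0, r2 → r0=51+15=66
ADD r2, r2, #2 → r2=15+2=17
CMP r2, #17  (cmp 17,17)
BLT again: not taken
ADD r7, r0, #5 → r7=66+5=71
halt.
Total executed instructions: 40.

40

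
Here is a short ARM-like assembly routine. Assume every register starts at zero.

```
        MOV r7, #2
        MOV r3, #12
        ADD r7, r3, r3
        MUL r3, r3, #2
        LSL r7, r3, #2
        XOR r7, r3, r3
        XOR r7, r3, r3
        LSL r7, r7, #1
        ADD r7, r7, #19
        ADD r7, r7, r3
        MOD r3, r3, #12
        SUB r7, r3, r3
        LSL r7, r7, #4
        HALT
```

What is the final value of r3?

0

MOV r7, #2 → r7=2
MOV r3, #12 → r3=12
ADD r7, r3, r3 → r7=12+12=24
MUL r3, r3, #2 → r3=12*2=24
LSL r7, r3, #2 → r7=24<<2=96
XOR r7, r3, r3 → r7=24^24=0
XOR r7, r3, r3 → r7=24^24=0
LSL r7, r7, #1 → r7=0<<1=0
ADD r7, r7, #19 → r7=0+19=19
ADD r7, r7, r3 → r7=19+24=43
MOD r3, r3, #12 → r3=24%12=0
SUB r7, r3, r3 → r7=0-0=0
LSL r7, r7, #4 → r7=0<<4=0
halt.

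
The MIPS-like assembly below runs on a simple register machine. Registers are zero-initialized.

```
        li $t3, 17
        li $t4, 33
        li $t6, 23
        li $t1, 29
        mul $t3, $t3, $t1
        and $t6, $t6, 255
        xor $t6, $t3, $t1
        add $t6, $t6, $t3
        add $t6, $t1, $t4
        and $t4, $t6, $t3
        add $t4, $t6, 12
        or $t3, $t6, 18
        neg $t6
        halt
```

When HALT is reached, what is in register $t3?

after li $t3, 17: $t3=17
after li $t4, 33: $t4=33
after li $t6, 23: $t6=23
after li $t1, 29: $t1=29
after mul $t3, $t3, $t1: $t3=17*29=493
after and $t6, $t6, 255: $t6=23&255=23
after xor $t6, $t3, $t1: $t6=493^29=496
after add $t6, $t6, $t3: $t6=496+493=989
after add $t6, $t1, $t4: $t6=29+33=62
after and $t4, $t6, $t3: $t4=62&493=44
after add $t4, $t6, 12: $t4=62+12=74
after or $t3, $t6, 18: $t3=62|18=62
after neg $t6: $t6=-(62)=-62
halt.

62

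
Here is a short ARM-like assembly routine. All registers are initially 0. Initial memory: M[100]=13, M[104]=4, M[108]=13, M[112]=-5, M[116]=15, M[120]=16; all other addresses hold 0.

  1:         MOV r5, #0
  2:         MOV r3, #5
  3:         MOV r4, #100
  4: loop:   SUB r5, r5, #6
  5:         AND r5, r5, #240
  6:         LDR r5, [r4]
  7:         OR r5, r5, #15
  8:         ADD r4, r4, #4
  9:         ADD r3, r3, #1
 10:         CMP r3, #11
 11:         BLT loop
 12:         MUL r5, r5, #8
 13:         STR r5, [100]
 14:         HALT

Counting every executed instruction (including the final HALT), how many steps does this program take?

after MOV r5, #0: r5=0
after MOV r3, #5: r3=5
after MOV r4, #100: r4=100
after SUB r5, r5, #6: r5=0-6=-6
after AND r5, r5, #240: r5=(-6)&240=240
after LDR r5, [r4]: r5=M[100]=13
after OR r5, r5, #15: r5=13|15=15
after ADD r4, r4, #4: r4=100+4=104
after ADD r3, r3, #1: r3=5+1=6
CMP r3, #11  (cmp 6,11)
BLT loop: taken
after SUB r5, r5, #6: r5=15-6=9
after AND r5, r5, #240: r5=9&240=0
after LDR r5, [r4]: r5=M[104]=4
after OR r5, r5, #15: r5=4|15=15
after ADD r4, r4, #4: r4=104+4=108
after ADD r3, r3, #1: r3=6+1=7
CMP r3, #11  (cmp 7,11)
BLT loop: taken
after SUB r5, r5, #6: r5=15-6=9
after AND r5, r5, #240: r5=9&240=0
after LDR r5, [r4]: r5=M[108]=13
after OR r5, r5, #15: r5=13|15=15
after ADD r4, r4, #4: r4=108+4=112
after ADD r3, r3, #1: r3=7+1=8
CMP r3, #11  (cmp 8,11)
BLT loop: taken
after SUB r5, r5, #6: r5=15-6=9
after AND r5, r5, #240: r5=9&240=0
after LDR r5, [r4]: r5=M[112]=-5
after OR r5, r5, #15: r5=(-5)|15=-1
after ADD r4, r4, #4: r4=112+4=116
after ADD r3, r3, #1: r3=8+1=9
CMP r3, #11  (cmp 9,11)
BLT loop: taken
after SUB r5, r5, #6: r5=(-1)-6=-7
after AND r5, r5, #240: r5=(-7)&240=240
after LDR r5, [r4]: r5=M[116]=15
after OR r5, r5, #15: r5=15|15=15
after ADD r4, r4, #4: r4=116+4=120
after ADD r3, r3, #1: r3=9+1=10
CMP r3, #11  (cmp 10,11)
BLT loop: taken
after SUB r5, r5, #6: r5=15-6=9
after AND r5, r5, #240: r5=9&240=0
after LDR r5, [r4]: r5=M[120]=16
after OR r5, r5, #15: r5=16|15=31
after ADD r4, r4, #4: r4=120+4=124
after ADD r3, r3, #1: r3=10+1=11
CMP r3, #11  (cmp 11,11)
BLT loop: not taken
after MUL r5, r5, #8: r5=31*8=248
STR r5, [100] → M[100]=248
halt.
Total executed instructions: 54.

54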